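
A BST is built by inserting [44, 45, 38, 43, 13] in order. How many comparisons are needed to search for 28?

Search path for 28: 44 -> 38 -> 13
Found: False
Comparisons: 3


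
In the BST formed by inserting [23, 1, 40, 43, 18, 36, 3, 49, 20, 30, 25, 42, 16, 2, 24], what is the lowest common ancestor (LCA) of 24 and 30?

Tree insertion order: [23, 1, 40, 43, 18, 36, 3, 49, 20, 30, 25, 42, 16, 2, 24]
Tree (level-order array): [23, 1, 40, None, 18, 36, 43, 3, 20, 30, None, 42, 49, 2, 16, None, None, 25, None, None, None, None, None, None, None, None, None, 24]
In a BST, the LCA of p=24, q=30 is the first node v on the
root-to-leaf path with p <= v <= q (go left if both < v, right if both > v).
Walk from root:
  at 23: both 24 and 30 > 23, go right
  at 40: both 24 and 30 < 40, go left
  at 36: both 24 and 30 < 36, go left
  at 30: 24 <= 30 <= 30, this is the LCA
LCA = 30


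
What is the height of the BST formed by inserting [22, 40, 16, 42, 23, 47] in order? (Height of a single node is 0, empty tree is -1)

Insertion order: [22, 40, 16, 42, 23, 47]
Tree (level-order array): [22, 16, 40, None, None, 23, 42, None, None, None, 47]
Compute height bottom-up (empty subtree = -1):
  height(16) = 1 + max(-1, -1) = 0
  height(23) = 1 + max(-1, -1) = 0
  height(47) = 1 + max(-1, -1) = 0
  height(42) = 1 + max(-1, 0) = 1
  height(40) = 1 + max(0, 1) = 2
  height(22) = 1 + max(0, 2) = 3
Height = 3


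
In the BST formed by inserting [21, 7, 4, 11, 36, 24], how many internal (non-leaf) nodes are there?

Tree built from: [21, 7, 4, 11, 36, 24]
Tree (level-order array): [21, 7, 36, 4, 11, 24]
Rule: An internal node has at least one child.
Per-node child counts:
  node 21: 2 child(ren)
  node 7: 2 child(ren)
  node 4: 0 child(ren)
  node 11: 0 child(ren)
  node 36: 1 child(ren)
  node 24: 0 child(ren)
Matching nodes: [21, 7, 36]
Count of internal (non-leaf) nodes: 3


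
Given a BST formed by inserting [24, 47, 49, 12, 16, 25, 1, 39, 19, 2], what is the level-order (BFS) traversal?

Tree insertion order: [24, 47, 49, 12, 16, 25, 1, 39, 19, 2]
Tree (level-order array): [24, 12, 47, 1, 16, 25, 49, None, 2, None, 19, None, 39]
BFS from the root, enqueuing left then right child of each popped node:
  queue [24] -> pop 24, enqueue [12, 47], visited so far: [24]
  queue [12, 47] -> pop 12, enqueue [1, 16], visited so far: [24, 12]
  queue [47, 1, 16] -> pop 47, enqueue [25, 49], visited so far: [24, 12, 47]
  queue [1, 16, 25, 49] -> pop 1, enqueue [2], visited so far: [24, 12, 47, 1]
  queue [16, 25, 49, 2] -> pop 16, enqueue [19], visited so far: [24, 12, 47, 1, 16]
  queue [25, 49, 2, 19] -> pop 25, enqueue [39], visited so far: [24, 12, 47, 1, 16, 25]
  queue [49, 2, 19, 39] -> pop 49, enqueue [none], visited so far: [24, 12, 47, 1, 16, 25, 49]
  queue [2, 19, 39] -> pop 2, enqueue [none], visited so far: [24, 12, 47, 1, 16, 25, 49, 2]
  queue [19, 39] -> pop 19, enqueue [none], visited so far: [24, 12, 47, 1, 16, 25, 49, 2, 19]
  queue [39] -> pop 39, enqueue [none], visited so far: [24, 12, 47, 1, 16, 25, 49, 2, 19, 39]
Result: [24, 12, 47, 1, 16, 25, 49, 2, 19, 39]


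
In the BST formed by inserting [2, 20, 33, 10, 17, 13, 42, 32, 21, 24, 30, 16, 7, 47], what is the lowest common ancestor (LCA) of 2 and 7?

Tree insertion order: [2, 20, 33, 10, 17, 13, 42, 32, 21, 24, 30, 16, 7, 47]
Tree (level-order array): [2, None, 20, 10, 33, 7, 17, 32, 42, None, None, 13, None, 21, None, None, 47, None, 16, None, 24, None, None, None, None, None, 30]
In a BST, the LCA of p=2, q=7 is the first node v on the
root-to-leaf path with p <= v <= q (go left if both < v, right if both > v).
Walk from root:
  at 2: 2 <= 2 <= 7, this is the LCA
LCA = 2


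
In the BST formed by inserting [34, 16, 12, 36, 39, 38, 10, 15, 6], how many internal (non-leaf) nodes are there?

Tree built from: [34, 16, 12, 36, 39, 38, 10, 15, 6]
Tree (level-order array): [34, 16, 36, 12, None, None, 39, 10, 15, 38, None, 6]
Rule: An internal node has at least one child.
Per-node child counts:
  node 34: 2 child(ren)
  node 16: 1 child(ren)
  node 12: 2 child(ren)
  node 10: 1 child(ren)
  node 6: 0 child(ren)
  node 15: 0 child(ren)
  node 36: 1 child(ren)
  node 39: 1 child(ren)
  node 38: 0 child(ren)
Matching nodes: [34, 16, 12, 10, 36, 39]
Count of internal (non-leaf) nodes: 6


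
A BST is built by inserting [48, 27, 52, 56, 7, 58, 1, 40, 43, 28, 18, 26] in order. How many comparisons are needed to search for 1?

Search path for 1: 48 -> 27 -> 7 -> 1
Found: True
Comparisons: 4


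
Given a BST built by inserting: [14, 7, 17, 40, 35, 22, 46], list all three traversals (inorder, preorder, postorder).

Tree insertion order: [14, 7, 17, 40, 35, 22, 46]
Tree (level-order array): [14, 7, 17, None, None, None, 40, 35, 46, 22]
Inorder (L, root, R): [7, 14, 17, 22, 35, 40, 46]
Preorder (root, L, R): [14, 7, 17, 40, 35, 22, 46]
Postorder (L, R, root): [7, 22, 35, 46, 40, 17, 14]


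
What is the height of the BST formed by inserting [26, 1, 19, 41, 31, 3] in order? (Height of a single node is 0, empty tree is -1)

Insertion order: [26, 1, 19, 41, 31, 3]
Tree (level-order array): [26, 1, 41, None, 19, 31, None, 3]
Compute height bottom-up (empty subtree = -1):
  height(3) = 1 + max(-1, -1) = 0
  height(19) = 1 + max(0, -1) = 1
  height(1) = 1 + max(-1, 1) = 2
  height(31) = 1 + max(-1, -1) = 0
  height(41) = 1 + max(0, -1) = 1
  height(26) = 1 + max(2, 1) = 3
Height = 3


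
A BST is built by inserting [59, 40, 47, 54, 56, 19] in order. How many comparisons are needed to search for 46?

Search path for 46: 59 -> 40 -> 47
Found: False
Comparisons: 3


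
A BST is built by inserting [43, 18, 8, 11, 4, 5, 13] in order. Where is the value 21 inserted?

Starting tree (level order): [43, 18, None, 8, None, 4, 11, None, 5, None, 13]
Insertion path: 43 -> 18
Result: insert 21 as right child of 18
Final tree (level order): [43, 18, None, 8, 21, 4, 11, None, None, None, 5, None, 13]


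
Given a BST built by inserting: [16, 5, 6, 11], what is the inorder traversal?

Tree insertion order: [16, 5, 6, 11]
Tree (level-order array): [16, 5, None, None, 6, None, 11]
Inorder traversal: [5, 6, 11, 16]


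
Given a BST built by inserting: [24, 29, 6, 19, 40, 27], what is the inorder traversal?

Tree insertion order: [24, 29, 6, 19, 40, 27]
Tree (level-order array): [24, 6, 29, None, 19, 27, 40]
Inorder traversal: [6, 19, 24, 27, 29, 40]


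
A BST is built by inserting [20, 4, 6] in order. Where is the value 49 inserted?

Starting tree (level order): [20, 4, None, None, 6]
Insertion path: 20
Result: insert 49 as right child of 20
Final tree (level order): [20, 4, 49, None, 6]


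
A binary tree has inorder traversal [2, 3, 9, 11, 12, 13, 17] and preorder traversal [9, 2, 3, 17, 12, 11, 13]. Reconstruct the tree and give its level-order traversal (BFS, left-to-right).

Inorder:  [2, 3, 9, 11, 12, 13, 17]
Preorder: [9, 2, 3, 17, 12, 11, 13]
Algorithm: preorder visits root first, so consume preorder in order;
for each root, split the current inorder slice at that value into
left-subtree inorder and right-subtree inorder, then recurse.
Recursive splits:
  root=9; inorder splits into left=[2, 3], right=[11, 12, 13, 17]
  root=2; inorder splits into left=[], right=[3]
  root=3; inorder splits into left=[], right=[]
  root=17; inorder splits into left=[11, 12, 13], right=[]
  root=12; inorder splits into left=[11], right=[13]
  root=11; inorder splits into left=[], right=[]
  root=13; inorder splits into left=[], right=[]
Reconstructed level-order: [9, 2, 17, 3, 12, 11, 13]


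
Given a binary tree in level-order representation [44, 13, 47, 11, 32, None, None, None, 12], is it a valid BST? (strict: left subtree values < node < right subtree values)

Level-order array: [44, 13, 47, 11, 32, None, None, None, 12]
Validate using subtree bounds (lo, hi): at each node, require lo < value < hi,
then recurse left with hi=value and right with lo=value.
Preorder trace (stopping at first violation):
  at node 44 with bounds (-inf, +inf): OK
  at node 13 with bounds (-inf, 44): OK
  at node 11 with bounds (-inf, 13): OK
  at node 12 with bounds (11, 13): OK
  at node 32 with bounds (13, 44): OK
  at node 47 with bounds (44, +inf): OK
No violation found at any node.
Result: Valid BST


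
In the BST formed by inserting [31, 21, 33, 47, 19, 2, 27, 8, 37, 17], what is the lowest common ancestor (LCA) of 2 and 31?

Tree insertion order: [31, 21, 33, 47, 19, 2, 27, 8, 37, 17]
Tree (level-order array): [31, 21, 33, 19, 27, None, 47, 2, None, None, None, 37, None, None, 8, None, None, None, 17]
In a BST, the LCA of p=2, q=31 is the first node v on the
root-to-leaf path with p <= v <= q (go left if both < v, right if both > v).
Walk from root:
  at 31: 2 <= 31 <= 31, this is the LCA
LCA = 31


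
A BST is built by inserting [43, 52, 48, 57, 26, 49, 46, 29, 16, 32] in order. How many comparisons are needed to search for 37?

Search path for 37: 43 -> 26 -> 29 -> 32
Found: False
Comparisons: 4


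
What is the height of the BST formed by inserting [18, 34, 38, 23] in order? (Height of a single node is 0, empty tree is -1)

Insertion order: [18, 34, 38, 23]
Tree (level-order array): [18, None, 34, 23, 38]
Compute height bottom-up (empty subtree = -1):
  height(23) = 1 + max(-1, -1) = 0
  height(38) = 1 + max(-1, -1) = 0
  height(34) = 1 + max(0, 0) = 1
  height(18) = 1 + max(-1, 1) = 2
Height = 2


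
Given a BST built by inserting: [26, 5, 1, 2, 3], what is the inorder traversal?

Tree insertion order: [26, 5, 1, 2, 3]
Tree (level-order array): [26, 5, None, 1, None, None, 2, None, 3]
Inorder traversal: [1, 2, 3, 5, 26]


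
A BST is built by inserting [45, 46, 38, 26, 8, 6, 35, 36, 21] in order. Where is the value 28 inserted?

Starting tree (level order): [45, 38, 46, 26, None, None, None, 8, 35, 6, 21, None, 36]
Insertion path: 45 -> 38 -> 26 -> 35
Result: insert 28 as left child of 35
Final tree (level order): [45, 38, 46, 26, None, None, None, 8, 35, 6, 21, 28, 36]


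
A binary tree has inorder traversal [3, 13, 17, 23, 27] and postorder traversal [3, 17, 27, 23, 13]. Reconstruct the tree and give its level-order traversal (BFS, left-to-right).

Inorder:   [3, 13, 17, 23, 27]
Postorder: [3, 17, 27, 23, 13]
Algorithm: postorder visits root last, so walk postorder right-to-left;
each value is the root of the current inorder slice — split it at that
value, recurse on the right subtree first, then the left.
Recursive splits:
  root=13; inorder splits into left=[3], right=[17, 23, 27]
  root=23; inorder splits into left=[17], right=[27]
  root=27; inorder splits into left=[], right=[]
  root=17; inorder splits into left=[], right=[]
  root=3; inorder splits into left=[], right=[]
Reconstructed level-order: [13, 3, 23, 17, 27]


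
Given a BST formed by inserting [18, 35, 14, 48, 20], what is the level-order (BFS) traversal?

Tree insertion order: [18, 35, 14, 48, 20]
Tree (level-order array): [18, 14, 35, None, None, 20, 48]
BFS from the root, enqueuing left then right child of each popped node:
  queue [18] -> pop 18, enqueue [14, 35], visited so far: [18]
  queue [14, 35] -> pop 14, enqueue [none], visited so far: [18, 14]
  queue [35] -> pop 35, enqueue [20, 48], visited so far: [18, 14, 35]
  queue [20, 48] -> pop 20, enqueue [none], visited so far: [18, 14, 35, 20]
  queue [48] -> pop 48, enqueue [none], visited so far: [18, 14, 35, 20, 48]
Result: [18, 14, 35, 20, 48]


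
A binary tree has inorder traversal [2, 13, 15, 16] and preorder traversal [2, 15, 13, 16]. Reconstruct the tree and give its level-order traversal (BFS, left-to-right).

Inorder:  [2, 13, 15, 16]
Preorder: [2, 15, 13, 16]
Algorithm: preorder visits root first, so consume preorder in order;
for each root, split the current inorder slice at that value into
left-subtree inorder and right-subtree inorder, then recurse.
Recursive splits:
  root=2; inorder splits into left=[], right=[13, 15, 16]
  root=15; inorder splits into left=[13], right=[16]
  root=13; inorder splits into left=[], right=[]
  root=16; inorder splits into left=[], right=[]
Reconstructed level-order: [2, 15, 13, 16]


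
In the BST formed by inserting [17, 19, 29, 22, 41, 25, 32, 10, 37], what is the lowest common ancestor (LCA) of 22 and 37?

Tree insertion order: [17, 19, 29, 22, 41, 25, 32, 10, 37]
Tree (level-order array): [17, 10, 19, None, None, None, 29, 22, 41, None, 25, 32, None, None, None, None, 37]
In a BST, the LCA of p=22, q=37 is the first node v on the
root-to-leaf path with p <= v <= q (go left if both < v, right if both > v).
Walk from root:
  at 17: both 22 and 37 > 17, go right
  at 19: both 22 and 37 > 19, go right
  at 29: 22 <= 29 <= 37, this is the LCA
LCA = 29


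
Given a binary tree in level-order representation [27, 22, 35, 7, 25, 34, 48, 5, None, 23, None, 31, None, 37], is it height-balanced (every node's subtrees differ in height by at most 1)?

Tree (level-order array): [27, 22, 35, 7, 25, 34, 48, 5, None, 23, None, 31, None, 37]
Definition: a tree is height-balanced if, at every node, |h(left) - h(right)| <= 1 (empty subtree has height -1).
Bottom-up per-node check:
  node 5: h_left=-1, h_right=-1, diff=0 [OK], height=0
  node 7: h_left=0, h_right=-1, diff=1 [OK], height=1
  node 23: h_left=-1, h_right=-1, diff=0 [OK], height=0
  node 25: h_left=0, h_right=-1, diff=1 [OK], height=1
  node 22: h_left=1, h_right=1, diff=0 [OK], height=2
  node 31: h_left=-1, h_right=-1, diff=0 [OK], height=0
  node 34: h_left=0, h_right=-1, diff=1 [OK], height=1
  node 37: h_left=-1, h_right=-1, diff=0 [OK], height=0
  node 48: h_left=0, h_right=-1, diff=1 [OK], height=1
  node 35: h_left=1, h_right=1, diff=0 [OK], height=2
  node 27: h_left=2, h_right=2, diff=0 [OK], height=3
All nodes satisfy the balance condition.
Result: Balanced


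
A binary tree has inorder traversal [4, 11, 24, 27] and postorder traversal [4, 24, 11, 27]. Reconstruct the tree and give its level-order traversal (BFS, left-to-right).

Inorder:   [4, 11, 24, 27]
Postorder: [4, 24, 11, 27]
Algorithm: postorder visits root last, so walk postorder right-to-left;
each value is the root of the current inorder slice — split it at that
value, recurse on the right subtree first, then the left.
Recursive splits:
  root=27; inorder splits into left=[4, 11, 24], right=[]
  root=11; inorder splits into left=[4], right=[24]
  root=24; inorder splits into left=[], right=[]
  root=4; inorder splits into left=[], right=[]
Reconstructed level-order: [27, 11, 4, 24]


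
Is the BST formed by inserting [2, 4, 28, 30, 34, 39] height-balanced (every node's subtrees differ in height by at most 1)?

Tree (level-order array): [2, None, 4, None, 28, None, 30, None, 34, None, 39]
Definition: a tree is height-balanced if, at every node, |h(left) - h(right)| <= 1 (empty subtree has height -1).
Bottom-up per-node check:
  node 39: h_left=-1, h_right=-1, diff=0 [OK], height=0
  node 34: h_left=-1, h_right=0, diff=1 [OK], height=1
  node 30: h_left=-1, h_right=1, diff=2 [FAIL (|-1-1|=2 > 1)], height=2
  node 28: h_left=-1, h_right=2, diff=3 [FAIL (|-1-2|=3 > 1)], height=3
  node 4: h_left=-1, h_right=3, diff=4 [FAIL (|-1-3|=4 > 1)], height=4
  node 2: h_left=-1, h_right=4, diff=5 [FAIL (|-1-4|=5 > 1)], height=5
Node 30 violates the condition: |-1 - 1| = 2 > 1.
Result: Not balanced


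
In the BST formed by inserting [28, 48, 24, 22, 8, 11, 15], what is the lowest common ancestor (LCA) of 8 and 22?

Tree insertion order: [28, 48, 24, 22, 8, 11, 15]
Tree (level-order array): [28, 24, 48, 22, None, None, None, 8, None, None, 11, None, 15]
In a BST, the LCA of p=8, q=22 is the first node v on the
root-to-leaf path with p <= v <= q (go left if both < v, right if both > v).
Walk from root:
  at 28: both 8 and 22 < 28, go left
  at 24: both 8 and 22 < 24, go left
  at 22: 8 <= 22 <= 22, this is the LCA
LCA = 22


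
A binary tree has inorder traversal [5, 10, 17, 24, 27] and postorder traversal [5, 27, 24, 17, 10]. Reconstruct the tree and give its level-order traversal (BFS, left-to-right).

Inorder:   [5, 10, 17, 24, 27]
Postorder: [5, 27, 24, 17, 10]
Algorithm: postorder visits root last, so walk postorder right-to-left;
each value is the root of the current inorder slice — split it at that
value, recurse on the right subtree first, then the left.
Recursive splits:
  root=10; inorder splits into left=[5], right=[17, 24, 27]
  root=17; inorder splits into left=[], right=[24, 27]
  root=24; inorder splits into left=[], right=[27]
  root=27; inorder splits into left=[], right=[]
  root=5; inorder splits into left=[], right=[]
Reconstructed level-order: [10, 5, 17, 24, 27]


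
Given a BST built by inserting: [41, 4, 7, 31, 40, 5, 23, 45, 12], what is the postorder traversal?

Tree insertion order: [41, 4, 7, 31, 40, 5, 23, 45, 12]
Tree (level-order array): [41, 4, 45, None, 7, None, None, 5, 31, None, None, 23, 40, 12]
Postorder traversal: [5, 12, 23, 40, 31, 7, 4, 45, 41]


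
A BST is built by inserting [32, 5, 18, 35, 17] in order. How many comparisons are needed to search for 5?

Search path for 5: 32 -> 5
Found: True
Comparisons: 2


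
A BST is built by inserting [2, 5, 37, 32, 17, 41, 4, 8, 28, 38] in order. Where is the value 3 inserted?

Starting tree (level order): [2, None, 5, 4, 37, None, None, 32, 41, 17, None, 38, None, 8, 28]
Insertion path: 2 -> 5 -> 4
Result: insert 3 as left child of 4
Final tree (level order): [2, None, 5, 4, 37, 3, None, 32, 41, None, None, 17, None, 38, None, 8, 28]


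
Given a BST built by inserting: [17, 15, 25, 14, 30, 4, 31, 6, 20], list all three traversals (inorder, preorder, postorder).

Tree insertion order: [17, 15, 25, 14, 30, 4, 31, 6, 20]
Tree (level-order array): [17, 15, 25, 14, None, 20, 30, 4, None, None, None, None, 31, None, 6]
Inorder (L, root, R): [4, 6, 14, 15, 17, 20, 25, 30, 31]
Preorder (root, L, R): [17, 15, 14, 4, 6, 25, 20, 30, 31]
Postorder (L, R, root): [6, 4, 14, 15, 20, 31, 30, 25, 17]


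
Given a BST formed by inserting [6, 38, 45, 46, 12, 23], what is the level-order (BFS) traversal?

Tree insertion order: [6, 38, 45, 46, 12, 23]
Tree (level-order array): [6, None, 38, 12, 45, None, 23, None, 46]
BFS from the root, enqueuing left then right child of each popped node:
  queue [6] -> pop 6, enqueue [38], visited so far: [6]
  queue [38] -> pop 38, enqueue [12, 45], visited so far: [6, 38]
  queue [12, 45] -> pop 12, enqueue [23], visited so far: [6, 38, 12]
  queue [45, 23] -> pop 45, enqueue [46], visited so far: [6, 38, 12, 45]
  queue [23, 46] -> pop 23, enqueue [none], visited so far: [6, 38, 12, 45, 23]
  queue [46] -> pop 46, enqueue [none], visited so far: [6, 38, 12, 45, 23, 46]
Result: [6, 38, 12, 45, 23, 46]


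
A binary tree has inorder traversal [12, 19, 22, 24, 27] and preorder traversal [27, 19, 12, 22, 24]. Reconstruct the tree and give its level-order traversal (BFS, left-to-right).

Inorder:  [12, 19, 22, 24, 27]
Preorder: [27, 19, 12, 22, 24]
Algorithm: preorder visits root first, so consume preorder in order;
for each root, split the current inorder slice at that value into
left-subtree inorder and right-subtree inorder, then recurse.
Recursive splits:
  root=27; inorder splits into left=[12, 19, 22, 24], right=[]
  root=19; inorder splits into left=[12], right=[22, 24]
  root=12; inorder splits into left=[], right=[]
  root=22; inorder splits into left=[], right=[24]
  root=24; inorder splits into left=[], right=[]
Reconstructed level-order: [27, 19, 12, 22, 24]


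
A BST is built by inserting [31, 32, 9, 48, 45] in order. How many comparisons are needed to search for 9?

Search path for 9: 31 -> 9
Found: True
Comparisons: 2


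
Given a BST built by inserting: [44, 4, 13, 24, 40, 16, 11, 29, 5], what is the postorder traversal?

Tree insertion order: [44, 4, 13, 24, 40, 16, 11, 29, 5]
Tree (level-order array): [44, 4, None, None, 13, 11, 24, 5, None, 16, 40, None, None, None, None, 29]
Postorder traversal: [5, 11, 16, 29, 40, 24, 13, 4, 44]


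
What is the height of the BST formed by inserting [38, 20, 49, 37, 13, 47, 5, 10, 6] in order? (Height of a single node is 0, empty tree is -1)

Insertion order: [38, 20, 49, 37, 13, 47, 5, 10, 6]
Tree (level-order array): [38, 20, 49, 13, 37, 47, None, 5, None, None, None, None, None, None, 10, 6]
Compute height bottom-up (empty subtree = -1):
  height(6) = 1 + max(-1, -1) = 0
  height(10) = 1 + max(0, -1) = 1
  height(5) = 1 + max(-1, 1) = 2
  height(13) = 1 + max(2, -1) = 3
  height(37) = 1 + max(-1, -1) = 0
  height(20) = 1 + max(3, 0) = 4
  height(47) = 1 + max(-1, -1) = 0
  height(49) = 1 + max(0, -1) = 1
  height(38) = 1 + max(4, 1) = 5
Height = 5


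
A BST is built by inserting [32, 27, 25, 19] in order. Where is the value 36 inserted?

Starting tree (level order): [32, 27, None, 25, None, 19]
Insertion path: 32
Result: insert 36 as right child of 32
Final tree (level order): [32, 27, 36, 25, None, None, None, 19]


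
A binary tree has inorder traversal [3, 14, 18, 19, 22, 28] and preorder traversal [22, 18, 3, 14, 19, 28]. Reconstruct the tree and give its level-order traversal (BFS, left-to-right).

Inorder:  [3, 14, 18, 19, 22, 28]
Preorder: [22, 18, 3, 14, 19, 28]
Algorithm: preorder visits root first, so consume preorder in order;
for each root, split the current inorder slice at that value into
left-subtree inorder and right-subtree inorder, then recurse.
Recursive splits:
  root=22; inorder splits into left=[3, 14, 18, 19], right=[28]
  root=18; inorder splits into left=[3, 14], right=[19]
  root=3; inorder splits into left=[], right=[14]
  root=14; inorder splits into left=[], right=[]
  root=19; inorder splits into left=[], right=[]
  root=28; inorder splits into left=[], right=[]
Reconstructed level-order: [22, 18, 28, 3, 19, 14]


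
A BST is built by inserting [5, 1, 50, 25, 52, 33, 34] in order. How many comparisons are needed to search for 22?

Search path for 22: 5 -> 50 -> 25
Found: False
Comparisons: 3


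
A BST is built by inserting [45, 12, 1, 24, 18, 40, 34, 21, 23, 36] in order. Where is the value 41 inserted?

Starting tree (level order): [45, 12, None, 1, 24, None, None, 18, 40, None, 21, 34, None, None, 23, None, 36]
Insertion path: 45 -> 12 -> 24 -> 40
Result: insert 41 as right child of 40
Final tree (level order): [45, 12, None, 1, 24, None, None, 18, 40, None, 21, 34, 41, None, 23, None, 36]


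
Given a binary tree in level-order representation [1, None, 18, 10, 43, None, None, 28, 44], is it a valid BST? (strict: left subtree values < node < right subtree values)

Level-order array: [1, None, 18, 10, 43, None, None, 28, 44]
Validate using subtree bounds (lo, hi): at each node, require lo < value < hi,
then recurse left with hi=value and right with lo=value.
Preorder trace (stopping at first violation):
  at node 1 with bounds (-inf, +inf): OK
  at node 18 with bounds (1, +inf): OK
  at node 10 with bounds (1, 18): OK
  at node 43 with bounds (18, +inf): OK
  at node 28 with bounds (18, 43): OK
  at node 44 with bounds (43, +inf): OK
No violation found at any node.
Result: Valid BST


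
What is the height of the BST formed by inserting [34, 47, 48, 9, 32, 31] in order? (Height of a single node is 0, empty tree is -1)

Insertion order: [34, 47, 48, 9, 32, 31]
Tree (level-order array): [34, 9, 47, None, 32, None, 48, 31]
Compute height bottom-up (empty subtree = -1):
  height(31) = 1 + max(-1, -1) = 0
  height(32) = 1 + max(0, -1) = 1
  height(9) = 1 + max(-1, 1) = 2
  height(48) = 1 + max(-1, -1) = 0
  height(47) = 1 + max(-1, 0) = 1
  height(34) = 1 + max(2, 1) = 3
Height = 3


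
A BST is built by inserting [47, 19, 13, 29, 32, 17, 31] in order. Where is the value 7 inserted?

Starting tree (level order): [47, 19, None, 13, 29, None, 17, None, 32, None, None, 31]
Insertion path: 47 -> 19 -> 13
Result: insert 7 as left child of 13
Final tree (level order): [47, 19, None, 13, 29, 7, 17, None, 32, None, None, None, None, 31]


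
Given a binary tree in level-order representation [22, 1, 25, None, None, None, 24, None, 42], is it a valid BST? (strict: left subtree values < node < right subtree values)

Level-order array: [22, 1, 25, None, None, None, 24, None, 42]
Validate using subtree bounds (lo, hi): at each node, require lo < value < hi,
then recurse left with hi=value and right with lo=value.
Preorder trace (stopping at first violation):
  at node 22 with bounds (-inf, +inf): OK
  at node 1 with bounds (-inf, 22): OK
  at node 25 with bounds (22, +inf): OK
  at node 24 with bounds (25, +inf): VIOLATION
Node 24 violates its bound: not (25 < 24 < +inf).
Result: Not a valid BST


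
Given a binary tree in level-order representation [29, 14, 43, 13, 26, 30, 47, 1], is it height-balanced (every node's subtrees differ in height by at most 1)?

Tree (level-order array): [29, 14, 43, 13, 26, 30, 47, 1]
Definition: a tree is height-balanced if, at every node, |h(left) - h(right)| <= 1 (empty subtree has height -1).
Bottom-up per-node check:
  node 1: h_left=-1, h_right=-1, diff=0 [OK], height=0
  node 13: h_left=0, h_right=-1, diff=1 [OK], height=1
  node 26: h_left=-1, h_right=-1, diff=0 [OK], height=0
  node 14: h_left=1, h_right=0, diff=1 [OK], height=2
  node 30: h_left=-1, h_right=-1, diff=0 [OK], height=0
  node 47: h_left=-1, h_right=-1, diff=0 [OK], height=0
  node 43: h_left=0, h_right=0, diff=0 [OK], height=1
  node 29: h_left=2, h_right=1, diff=1 [OK], height=3
All nodes satisfy the balance condition.
Result: Balanced


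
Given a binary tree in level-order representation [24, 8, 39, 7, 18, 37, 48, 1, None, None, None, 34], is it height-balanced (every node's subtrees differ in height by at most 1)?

Tree (level-order array): [24, 8, 39, 7, 18, 37, 48, 1, None, None, None, 34]
Definition: a tree is height-balanced if, at every node, |h(left) - h(right)| <= 1 (empty subtree has height -1).
Bottom-up per-node check:
  node 1: h_left=-1, h_right=-1, diff=0 [OK], height=0
  node 7: h_left=0, h_right=-1, diff=1 [OK], height=1
  node 18: h_left=-1, h_right=-1, diff=0 [OK], height=0
  node 8: h_left=1, h_right=0, diff=1 [OK], height=2
  node 34: h_left=-1, h_right=-1, diff=0 [OK], height=0
  node 37: h_left=0, h_right=-1, diff=1 [OK], height=1
  node 48: h_left=-1, h_right=-1, diff=0 [OK], height=0
  node 39: h_left=1, h_right=0, diff=1 [OK], height=2
  node 24: h_left=2, h_right=2, diff=0 [OK], height=3
All nodes satisfy the balance condition.
Result: Balanced


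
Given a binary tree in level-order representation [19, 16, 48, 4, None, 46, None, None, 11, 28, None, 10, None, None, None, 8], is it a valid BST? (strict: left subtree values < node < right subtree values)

Level-order array: [19, 16, 48, 4, None, 46, None, None, 11, 28, None, 10, None, None, None, 8]
Validate using subtree bounds (lo, hi): at each node, require lo < value < hi,
then recurse left with hi=value and right with lo=value.
Preorder trace (stopping at first violation):
  at node 19 with bounds (-inf, +inf): OK
  at node 16 with bounds (-inf, 19): OK
  at node 4 with bounds (-inf, 16): OK
  at node 11 with bounds (4, 16): OK
  at node 10 with bounds (4, 11): OK
  at node 8 with bounds (4, 10): OK
  at node 48 with bounds (19, +inf): OK
  at node 46 with bounds (19, 48): OK
  at node 28 with bounds (19, 46): OK
No violation found at any node.
Result: Valid BST


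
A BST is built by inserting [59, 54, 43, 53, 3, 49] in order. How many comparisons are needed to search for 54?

Search path for 54: 59 -> 54
Found: True
Comparisons: 2


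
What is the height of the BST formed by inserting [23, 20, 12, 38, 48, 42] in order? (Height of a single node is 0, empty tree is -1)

Insertion order: [23, 20, 12, 38, 48, 42]
Tree (level-order array): [23, 20, 38, 12, None, None, 48, None, None, 42]
Compute height bottom-up (empty subtree = -1):
  height(12) = 1 + max(-1, -1) = 0
  height(20) = 1 + max(0, -1) = 1
  height(42) = 1 + max(-1, -1) = 0
  height(48) = 1 + max(0, -1) = 1
  height(38) = 1 + max(-1, 1) = 2
  height(23) = 1 + max(1, 2) = 3
Height = 3


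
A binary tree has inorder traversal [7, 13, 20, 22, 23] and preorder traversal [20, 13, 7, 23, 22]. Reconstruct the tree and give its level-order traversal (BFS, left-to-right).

Inorder:  [7, 13, 20, 22, 23]
Preorder: [20, 13, 7, 23, 22]
Algorithm: preorder visits root first, so consume preorder in order;
for each root, split the current inorder slice at that value into
left-subtree inorder and right-subtree inorder, then recurse.
Recursive splits:
  root=20; inorder splits into left=[7, 13], right=[22, 23]
  root=13; inorder splits into left=[7], right=[]
  root=7; inorder splits into left=[], right=[]
  root=23; inorder splits into left=[22], right=[]
  root=22; inorder splits into left=[], right=[]
Reconstructed level-order: [20, 13, 23, 7, 22]


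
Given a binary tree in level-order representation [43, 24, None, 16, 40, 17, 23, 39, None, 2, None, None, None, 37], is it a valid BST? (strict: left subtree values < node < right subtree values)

Level-order array: [43, 24, None, 16, 40, 17, 23, 39, None, 2, None, None, None, 37]
Validate using subtree bounds (lo, hi): at each node, require lo < value < hi,
then recurse left with hi=value and right with lo=value.
Preorder trace (stopping at first violation):
  at node 43 with bounds (-inf, +inf): OK
  at node 24 with bounds (-inf, 43): OK
  at node 16 with bounds (-inf, 24): OK
  at node 17 with bounds (-inf, 16): VIOLATION
Node 17 violates its bound: not (-inf < 17 < 16).
Result: Not a valid BST


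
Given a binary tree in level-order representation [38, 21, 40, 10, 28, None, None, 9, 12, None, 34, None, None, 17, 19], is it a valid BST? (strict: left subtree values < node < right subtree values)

Level-order array: [38, 21, 40, 10, 28, None, None, 9, 12, None, 34, None, None, 17, 19]
Validate using subtree bounds (lo, hi): at each node, require lo < value < hi,
then recurse left with hi=value and right with lo=value.
Preorder trace (stopping at first violation):
  at node 38 with bounds (-inf, +inf): OK
  at node 21 with bounds (-inf, 38): OK
  at node 10 with bounds (-inf, 21): OK
  at node 9 with bounds (-inf, 10): OK
  at node 12 with bounds (10, 21): OK
  at node 17 with bounds (10, 12): VIOLATION
Node 17 violates its bound: not (10 < 17 < 12).
Result: Not a valid BST


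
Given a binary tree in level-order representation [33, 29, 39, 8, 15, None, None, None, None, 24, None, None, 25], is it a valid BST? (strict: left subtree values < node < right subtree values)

Level-order array: [33, 29, 39, 8, 15, None, None, None, None, 24, None, None, 25]
Validate using subtree bounds (lo, hi): at each node, require lo < value < hi,
then recurse left with hi=value and right with lo=value.
Preorder trace (stopping at first violation):
  at node 33 with bounds (-inf, +inf): OK
  at node 29 with bounds (-inf, 33): OK
  at node 8 with bounds (-inf, 29): OK
  at node 15 with bounds (29, 33): VIOLATION
Node 15 violates its bound: not (29 < 15 < 33).
Result: Not a valid BST


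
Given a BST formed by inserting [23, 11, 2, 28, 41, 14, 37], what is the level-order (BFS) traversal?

Tree insertion order: [23, 11, 2, 28, 41, 14, 37]
Tree (level-order array): [23, 11, 28, 2, 14, None, 41, None, None, None, None, 37]
BFS from the root, enqueuing left then right child of each popped node:
  queue [23] -> pop 23, enqueue [11, 28], visited so far: [23]
  queue [11, 28] -> pop 11, enqueue [2, 14], visited so far: [23, 11]
  queue [28, 2, 14] -> pop 28, enqueue [41], visited so far: [23, 11, 28]
  queue [2, 14, 41] -> pop 2, enqueue [none], visited so far: [23, 11, 28, 2]
  queue [14, 41] -> pop 14, enqueue [none], visited so far: [23, 11, 28, 2, 14]
  queue [41] -> pop 41, enqueue [37], visited so far: [23, 11, 28, 2, 14, 41]
  queue [37] -> pop 37, enqueue [none], visited so far: [23, 11, 28, 2, 14, 41, 37]
Result: [23, 11, 28, 2, 14, 41, 37]


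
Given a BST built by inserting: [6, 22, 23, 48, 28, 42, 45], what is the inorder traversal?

Tree insertion order: [6, 22, 23, 48, 28, 42, 45]
Tree (level-order array): [6, None, 22, None, 23, None, 48, 28, None, None, 42, None, 45]
Inorder traversal: [6, 22, 23, 28, 42, 45, 48]


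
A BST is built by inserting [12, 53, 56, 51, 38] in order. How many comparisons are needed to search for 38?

Search path for 38: 12 -> 53 -> 51 -> 38
Found: True
Comparisons: 4


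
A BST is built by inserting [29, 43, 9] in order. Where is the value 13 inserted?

Starting tree (level order): [29, 9, 43]
Insertion path: 29 -> 9
Result: insert 13 as right child of 9
Final tree (level order): [29, 9, 43, None, 13]


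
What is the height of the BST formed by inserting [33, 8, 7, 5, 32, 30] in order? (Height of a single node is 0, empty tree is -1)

Insertion order: [33, 8, 7, 5, 32, 30]
Tree (level-order array): [33, 8, None, 7, 32, 5, None, 30]
Compute height bottom-up (empty subtree = -1):
  height(5) = 1 + max(-1, -1) = 0
  height(7) = 1 + max(0, -1) = 1
  height(30) = 1 + max(-1, -1) = 0
  height(32) = 1 + max(0, -1) = 1
  height(8) = 1 + max(1, 1) = 2
  height(33) = 1 + max(2, -1) = 3
Height = 3


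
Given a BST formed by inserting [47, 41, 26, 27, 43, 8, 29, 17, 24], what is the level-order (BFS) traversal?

Tree insertion order: [47, 41, 26, 27, 43, 8, 29, 17, 24]
Tree (level-order array): [47, 41, None, 26, 43, 8, 27, None, None, None, 17, None, 29, None, 24]
BFS from the root, enqueuing left then right child of each popped node:
  queue [47] -> pop 47, enqueue [41], visited so far: [47]
  queue [41] -> pop 41, enqueue [26, 43], visited so far: [47, 41]
  queue [26, 43] -> pop 26, enqueue [8, 27], visited so far: [47, 41, 26]
  queue [43, 8, 27] -> pop 43, enqueue [none], visited so far: [47, 41, 26, 43]
  queue [8, 27] -> pop 8, enqueue [17], visited so far: [47, 41, 26, 43, 8]
  queue [27, 17] -> pop 27, enqueue [29], visited so far: [47, 41, 26, 43, 8, 27]
  queue [17, 29] -> pop 17, enqueue [24], visited so far: [47, 41, 26, 43, 8, 27, 17]
  queue [29, 24] -> pop 29, enqueue [none], visited so far: [47, 41, 26, 43, 8, 27, 17, 29]
  queue [24] -> pop 24, enqueue [none], visited so far: [47, 41, 26, 43, 8, 27, 17, 29, 24]
Result: [47, 41, 26, 43, 8, 27, 17, 29, 24]


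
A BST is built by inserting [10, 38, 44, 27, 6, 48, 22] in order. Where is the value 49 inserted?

Starting tree (level order): [10, 6, 38, None, None, 27, 44, 22, None, None, 48]
Insertion path: 10 -> 38 -> 44 -> 48
Result: insert 49 as right child of 48
Final tree (level order): [10, 6, 38, None, None, 27, 44, 22, None, None, 48, None, None, None, 49]


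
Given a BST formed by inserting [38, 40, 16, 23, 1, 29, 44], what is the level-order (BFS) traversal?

Tree insertion order: [38, 40, 16, 23, 1, 29, 44]
Tree (level-order array): [38, 16, 40, 1, 23, None, 44, None, None, None, 29]
BFS from the root, enqueuing left then right child of each popped node:
  queue [38] -> pop 38, enqueue [16, 40], visited so far: [38]
  queue [16, 40] -> pop 16, enqueue [1, 23], visited so far: [38, 16]
  queue [40, 1, 23] -> pop 40, enqueue [44], visited so far: [38, 16, 40]
  queue [1, 23, 44] -> pop 1, enqueue [none], visited so far: [38, 16, 40, 1]
  queue [23, 44] -> pop 23, enqueue [29], visited so far: [38, 16, 40, 1, 23]
  queue [44, 29] -> pop 44, enqueue [none], visited so far: [38, 16, 40, 1, 23, 44]
  queue [29] -> pop 29, enqueue [none], visited so far: [38, 16, 40, 1, 23, 44, 29]
Result: [38, 16, 40, 1, 23, 44, 29]


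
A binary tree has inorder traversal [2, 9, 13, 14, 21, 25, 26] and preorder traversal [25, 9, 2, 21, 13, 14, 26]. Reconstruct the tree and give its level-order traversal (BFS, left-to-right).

Inorder:  [2, 9, 13, 14, 21, 25, 26]
Preorder: [25, 9, 2, 21, 13, 14, 26]
Algorithm: preorder visits root first, so consume preorder in order;
for each root, split the current inorder slice at that value into
left-subtree inorder and right-subtree inorder, then recurse.
Recursive splits:
  root=25; inorder splits into left=[2, 9, 13, 14, 21], right=[26]
  root=9; inorder splits into left=[2], right=[13, 14, 21]
  root=2; inorder splits into left=[], right=[]
  root=21; inorder splits into left=[13, 14], right=[]
  root=13; inorder splits into left=[], right=[14]
  root=14; inorder splits into left=[], right=[]
  root=26; inorder splits into left=[], right=[]
Reconstructed level-order: [25, 9, 26, 2, 21, 13, 14]


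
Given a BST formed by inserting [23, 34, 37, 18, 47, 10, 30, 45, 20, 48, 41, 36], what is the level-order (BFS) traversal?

Tree insertion order: [23, 34, 37, 18, 47, 10, 30, 45, 20, 48, 41, 36]
Tree (level-order array): [23, 18, 34, 10, 20, 30, 37, None, None, None, None, None, None, 36, 47, None, None, 45, 48, 41]
BFS from the root, enqueuing left then right child of each popped node:
  queue [23] -> pop 23, enqueue [18, 34], visited so far: [23]
  queue [18, 34] -> pop 18, enqueue [10, 20], visited so far: [23, 18]
  queue [34, 10, 20] -> pop 34, enqueue [30, 37], visited so far: [23, 18, 34]
  queue [10, 20, 30, 37] -> pop 10, enqueue [none], visited so far: [23, 18, 34, 10]
  queue [20, 30, 37] -> pop 20, enqueue [none], visited so far: [23, 18, 34, 10, 20]
  queue [30, 37] -> pop 30, enqueue [none], visited so far: [23, 18, 34, 10, 20, 30]
  queue [37] -> pop 37, enqueue [36, 47], visited so far: [23, 18, 34, 10, 20, 30, 37]
  queue [36, 47] -> pop 36, enqueue [none], visited so far: [23, 18, 34, 10, 20, 30, 37, 36]
  queue [47] -> pop 47, enqueue [45, 48], visited so far: [23, 18, 34, 10, 20, 30, 37, 36, 47]
  queue [45, 48] -> pop 45, enqueue [41], visited so far: [23, 18, 34, 10, 20, 30, 37, 36, 47, 45]
  queue [48, 41] -> pop 48, enqueue [none], visited so far: [23, 18, 34, 10, 20, 30, 37, 36, 47, 45, 48]
  queue [41] -> pop 41, enqueue [none], visited so far: [23, 18, 34, 10, 20, 30, 37, 36, 47, 45, 48, 41]
Result: [23, 18, 34, 10, 20, 30, 37, 36, 47, 45, 48, 41]


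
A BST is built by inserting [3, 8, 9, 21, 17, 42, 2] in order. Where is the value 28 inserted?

Starting tree (level order): [3, 2, 8, None, None, None, 9, None, 21, 17, 42]
Insertion path: 3 -> 8 -> 9 -> 21 -> 42
Result: insert 28 as left child of 42
Final tree (level order): [3, 2, 8, None, None, None, 9, None, 21, 17, 42, None, None, 28]


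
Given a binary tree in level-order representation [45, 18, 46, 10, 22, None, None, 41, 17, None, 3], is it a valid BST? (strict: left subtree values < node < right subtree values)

Level-order array: [45, 18, 46, 10, 22, None, None, 41, 17, None, 3]
Validate using subtree bounds (lo, hi): at each node, require lo < value < hi,
then recurse left with hi=value and right with lo=value.
Preorder trace (stopping at first violation):
  at node 45 with bounds (-inf, +inf): OK
  at node 18 with bounds (-inf, 45): OK
  at node 10 with bounds (-inf, 18): OK
  at node 41 with bounds (-inf, 10): VIOLATION
Node 41 violates its bound: not (-inf < 41 < 10).
Result: Not a valid BST


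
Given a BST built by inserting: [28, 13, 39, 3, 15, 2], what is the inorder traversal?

Tree insertion order: [28, 13, 39, 3, 15, 2]
Tree (level-order array): [28, 13, 39, 3, 15, None, None, 2]
Inorder traversal: [2, 3, 13, 15, 28, 39]


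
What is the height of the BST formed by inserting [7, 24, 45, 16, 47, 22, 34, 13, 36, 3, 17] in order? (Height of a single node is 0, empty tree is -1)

Insertion order: [7, 24, 45, 16, 47, 22, 34, 13, 36, 3, 17]
Tree (level-order array): [7, 3, 24, None, None, 16, 45, 13, 22, 34, 47, None, None, 17, None, None, 36]
Compute height bottom-up (empty subtree = -1):
  height(3) = 1 + max(-1, -1) = 0
  height(13) = 1 + max(-1, -1) = 0
  height(17) = 1 + max(-1, -1) = 0
  height(22) = 1 + max(0, -1) = 1
  height(16) = 1 + max(0, 1) = 2
  height(36) = 1 + max(-1, -1) = 0
  height(34) = 1 + max(-1, 0) = 1
  height(47) = 1 + max(-1, -1) = 0
  height(45) = 1 + max(1, 0) = 2
  height(24) = 1 + max(2, 2) = 3
  height(7) = 1 + max(0, 3) = 4
Height = 4


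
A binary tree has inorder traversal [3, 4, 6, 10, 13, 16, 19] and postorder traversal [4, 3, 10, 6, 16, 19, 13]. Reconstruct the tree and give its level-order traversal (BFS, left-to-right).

Inorder:   [3, 4, 6, 10, 13, 16, 19]
Postorder: [4, 3, 10, 6, 16, 19, 13]
Algorithm: postorder visits root last, so walk postorder right-to-left;
each value is the root of the current inorder slice — split it at that
value, recurse on the right subtree first, then the left.
Recursive splits:
  root=13; inorder splits into left=[3, 4, 6, 10], right=[16, 19]
  root=19; inorder splits into left=[16], right=[]
  root=16; inorder splits into left=[], right=[]
  root=6; inorder splits into left=[3, 4], right=[10]
  root=10; inorder splits into left=[], right=[]
  root=3; inorder splits into left=[], right=[4]
  root=4; inorder splits into left=[], right=[]
Reconstructed level-order: [13, 6, 19, 3, 10, 16, 4]
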